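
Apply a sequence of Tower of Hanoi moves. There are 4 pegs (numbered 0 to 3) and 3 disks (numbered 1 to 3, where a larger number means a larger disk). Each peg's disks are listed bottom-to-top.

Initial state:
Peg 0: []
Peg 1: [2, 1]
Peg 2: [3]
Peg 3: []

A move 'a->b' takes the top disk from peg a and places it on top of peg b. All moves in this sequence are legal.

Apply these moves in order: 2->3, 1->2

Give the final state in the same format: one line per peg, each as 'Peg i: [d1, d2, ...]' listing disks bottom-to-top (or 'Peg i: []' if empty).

Answer: Peg 0: []
Peg 1: [2]
Peg 2: [1]
Peg 3: [3]

Derivation:
After move 1 (2->3):
Peg 0: []
Peg 1: [2, 1]
Peg 2: []
Peg 3: [3]

After move 2 (1->2):
Peg 0: []
Peg 1: [2]
Peg 2: [1]
Peg 3: [3]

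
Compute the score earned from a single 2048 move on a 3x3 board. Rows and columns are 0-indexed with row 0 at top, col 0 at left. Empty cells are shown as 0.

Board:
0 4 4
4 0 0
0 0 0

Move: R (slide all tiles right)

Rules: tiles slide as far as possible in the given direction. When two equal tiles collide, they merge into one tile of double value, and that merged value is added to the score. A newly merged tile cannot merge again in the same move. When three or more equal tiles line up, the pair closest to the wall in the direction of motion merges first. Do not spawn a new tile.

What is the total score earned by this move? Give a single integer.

Slide right:
row 0: [0, 4, 4] -> [0, 0, 8]  score +8 (running 8)
row 1: [4, 0, 0] -> [0, 0, 4]  score +0 (running 8)
row 2: [0, 0, 0] -> [0, 0, 0]  score +0 (running 8)
Board after move:
0 0 8
0 0 4
0 0 0

Answer: 8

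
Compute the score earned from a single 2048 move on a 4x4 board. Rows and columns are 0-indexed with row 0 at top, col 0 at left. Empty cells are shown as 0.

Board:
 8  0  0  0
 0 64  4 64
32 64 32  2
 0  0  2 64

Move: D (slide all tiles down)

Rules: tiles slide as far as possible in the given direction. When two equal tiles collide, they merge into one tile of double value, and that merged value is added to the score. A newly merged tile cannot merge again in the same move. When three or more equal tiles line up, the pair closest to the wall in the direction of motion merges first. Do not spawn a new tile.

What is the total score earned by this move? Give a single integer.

Answer: 128

Derivation:
Slide down:
col 0: [8, 0, 32, 0] -> [0, 0, 8, 32]  score +0 (running 0)
col 1: [0, 64, 64, 0] -> [0, 0, 0, 128]  score +128 (running 128)
col 2: [0, 4, 32, 2] -> [0, 4, 32, 2]  score +0 (running 128)
col 3: [0, 64, 2, 64] -> [0, 64, 2, 64]  score +0 (running 128)
Board after move:
  0   0   0   0
  0   0   4  64
  8   0  32   2
 32 128   2  64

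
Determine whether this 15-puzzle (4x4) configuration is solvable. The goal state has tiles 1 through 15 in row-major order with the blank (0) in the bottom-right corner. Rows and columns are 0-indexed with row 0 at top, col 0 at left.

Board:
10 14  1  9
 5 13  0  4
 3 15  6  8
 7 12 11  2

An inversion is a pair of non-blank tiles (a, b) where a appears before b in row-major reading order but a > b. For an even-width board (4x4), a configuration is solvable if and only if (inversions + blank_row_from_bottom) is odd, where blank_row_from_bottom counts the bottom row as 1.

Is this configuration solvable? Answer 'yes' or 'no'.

Inversions: 55
Blank is in row 1 (0-indexed from top), which is row 3 counting from the bottom (bottom = 1).
55 + 3 = 58, which is even, so the puzzle is not solvable.

Answer: no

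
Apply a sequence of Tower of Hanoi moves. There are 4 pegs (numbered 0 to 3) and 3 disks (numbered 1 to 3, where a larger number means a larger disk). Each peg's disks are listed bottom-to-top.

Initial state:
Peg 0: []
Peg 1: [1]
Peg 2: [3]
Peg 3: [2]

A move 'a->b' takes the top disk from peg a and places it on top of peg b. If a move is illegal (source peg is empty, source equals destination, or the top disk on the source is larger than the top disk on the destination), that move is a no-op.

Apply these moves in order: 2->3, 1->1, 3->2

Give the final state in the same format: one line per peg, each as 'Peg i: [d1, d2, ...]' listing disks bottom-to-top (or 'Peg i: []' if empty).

After move 1 (2->3):
Peg 0: []
Peg 1: [1]
Peg 2: [3]
Peg 3: [2]

After move 2 (1->1):
Peg 0: []
Peg 1: [1]
Peg 2: [3]
Peg 3: [2]

After move 3 (3->2):
Peg 0: []
Peg 1: [1]
Peg 2: [3, 2]
Peg 3: []

Answer: Peg 0: []
Peg 1: [1]
Peg 2: [3, 2]
Peg 3: []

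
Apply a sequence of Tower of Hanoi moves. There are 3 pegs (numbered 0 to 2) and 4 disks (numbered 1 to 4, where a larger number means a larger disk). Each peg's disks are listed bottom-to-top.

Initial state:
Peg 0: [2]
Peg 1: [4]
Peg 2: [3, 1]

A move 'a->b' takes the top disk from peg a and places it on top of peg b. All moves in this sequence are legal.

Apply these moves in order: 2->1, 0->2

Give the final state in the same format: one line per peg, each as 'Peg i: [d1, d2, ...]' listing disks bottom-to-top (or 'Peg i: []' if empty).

Answer: Peg 0: []
Peg 1: [4, 1]
Peg 2: [3, 2]

Derivation:
After move 1 (2->1):
Peg 0: [2]
Peg 1: [4, 1]
Peg 2: [3]

After move 2 (0->2):
Peg 0: []
Peg 1: [4, 1]
Peg 2: [3, 2]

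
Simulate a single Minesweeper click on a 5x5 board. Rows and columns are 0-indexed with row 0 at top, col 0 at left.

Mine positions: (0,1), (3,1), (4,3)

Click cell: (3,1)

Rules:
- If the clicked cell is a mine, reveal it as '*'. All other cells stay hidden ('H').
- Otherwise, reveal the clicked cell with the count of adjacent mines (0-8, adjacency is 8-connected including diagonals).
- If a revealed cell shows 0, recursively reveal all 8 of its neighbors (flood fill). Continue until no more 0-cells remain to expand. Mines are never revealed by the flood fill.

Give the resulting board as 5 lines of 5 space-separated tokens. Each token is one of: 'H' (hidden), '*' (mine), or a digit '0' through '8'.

H H H H H
H H H H H
H H H H H
H * H H H
H H H H H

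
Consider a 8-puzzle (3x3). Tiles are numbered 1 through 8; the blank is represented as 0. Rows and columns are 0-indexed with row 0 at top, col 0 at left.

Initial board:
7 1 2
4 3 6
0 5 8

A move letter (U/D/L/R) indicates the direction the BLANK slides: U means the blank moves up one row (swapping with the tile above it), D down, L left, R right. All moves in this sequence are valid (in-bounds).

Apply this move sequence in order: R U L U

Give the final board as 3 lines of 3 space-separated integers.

Answer: 0 1 2
7 4 6
5 3 8

Derivation:
After move 1 (R):
7 1 2
4 3 6
5 0 8

After move 2 (U):
7 1 2
4 0 6
5 3 8

After move 3 (L):
7 1 2
0 4 6
5 3 8

After move 4 (U):
0 1 2
7 4 6
5 3 8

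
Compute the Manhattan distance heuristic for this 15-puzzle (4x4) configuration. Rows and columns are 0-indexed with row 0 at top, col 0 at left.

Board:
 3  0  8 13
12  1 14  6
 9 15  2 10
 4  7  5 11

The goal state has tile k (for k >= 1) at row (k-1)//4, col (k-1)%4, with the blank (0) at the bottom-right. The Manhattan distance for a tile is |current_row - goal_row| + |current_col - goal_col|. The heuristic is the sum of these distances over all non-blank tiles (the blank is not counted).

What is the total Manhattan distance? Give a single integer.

Answer: 43

Derivation:
Tile 3: at (0,0), goal (0,2), distance |0-0|+|0-2| = 2
Tile 8: at (0,2), goal (1,3), distance |0-1|+|2-3| = 2
Tile 13: at (0,3), goal (3,0), distance |0-3|+|3-0| = 6
Tile 12: at (1,0), goal (2,3), distance |1-2|+|0-3| = 4
Tile 1: at (1,1), goal (0,0), distance |1-0|+|1-0| = 2
Tile 14: at (1,2), goal (3,1), distance |1-3|+|2-1| = 3
Tile 6: at (1,3), goal (1,1), distance |1-1|+|3-1| = 2
Tile 9: at (2,0), goal (2,0), distance |2-2|+|0-0| = 0
Tile 15: at (2,1), goal (3,2), distance |2-3|+|1-2| = 2
Tile 2: at (2,2), goal (0,1), distance |2-0|+|2-1| = 3
Tile 10: at (2,3), goal (2,1), distance |2-2|+|3-1| = 2
Tile 4: at (3,0), goal (0,3), distance |3-0|+|0-3| = 6
Tile 7: at (3,1), goal (1,2), distance |3-1|+|1-2| = 3
Tile 5: at (3,2), goal (1,0), distance |3-1|+|2-0| = 4
Tile 11: at (3,3), goal (2,2), distance |3-2|+|3-2| = 2
Sum: 2 + 2 + 6 + 4 + 2 + 3 + 2 + 0 + 2 + 3 + 2 + 6 + 3 + 4 + 2 = 43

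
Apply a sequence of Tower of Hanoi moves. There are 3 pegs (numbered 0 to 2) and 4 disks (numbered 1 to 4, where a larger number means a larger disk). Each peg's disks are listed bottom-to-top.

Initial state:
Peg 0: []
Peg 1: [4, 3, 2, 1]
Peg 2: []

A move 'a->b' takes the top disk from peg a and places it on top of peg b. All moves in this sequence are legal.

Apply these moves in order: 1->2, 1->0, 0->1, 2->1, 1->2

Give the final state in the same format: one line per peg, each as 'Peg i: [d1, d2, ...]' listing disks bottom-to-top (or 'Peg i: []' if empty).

After move 1 (1->2):
Peg 0: []
Peg 1: [4, 3, 2]
Peg 2: [1]

After move 2 (1->0):
Peg 0: [2]
Peg 1: [4, 3]
Peg 2: [1]

After move 3 (0->1):
Peg 0: []
Peg 1: [4, 3, 2]
Peg 2: [1]

After move 4 (2->1):
Peg 0: []
Peg 1: [4, 3, 2, 1]
Peg 2: []

After move 5 (1->2):
Peg 0: []
Peg 1: [4, 3, 2]
Peg 2: [1]

Answer: Peg 0: []
Peg 1: [4, 3, 2]
Peg 2: [1]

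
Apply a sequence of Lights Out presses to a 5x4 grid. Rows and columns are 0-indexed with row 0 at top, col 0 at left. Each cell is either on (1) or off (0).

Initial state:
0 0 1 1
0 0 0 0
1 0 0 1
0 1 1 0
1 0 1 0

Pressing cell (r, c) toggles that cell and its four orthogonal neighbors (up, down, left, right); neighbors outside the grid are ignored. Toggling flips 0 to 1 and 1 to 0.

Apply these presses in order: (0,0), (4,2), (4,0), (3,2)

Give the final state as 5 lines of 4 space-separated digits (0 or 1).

Answer: 1 1 1 1
1 0 0 0
1 0 1 1
1 0 1 1
0 0 1 1

Derivation:
After press 1 at (0,0):
1 1 1 1
1 0 0 0
1 0 0 1
0 1 1 0
1 0 1 0

After press 2 at (4,2):
1 1 1 1
1 0 0 0
1 0 0 1
0 1 0 0
1 1 0 1

After press 3 at (4,0):
1 1 1 1
1 0 0 0
1 0 0 1
1 1 0 0
0 0 0 1

After press 4 at (3,2):
1 1 1 1
1 0 0 0
1 0 1 1
1 0 1 1
0 0 1 1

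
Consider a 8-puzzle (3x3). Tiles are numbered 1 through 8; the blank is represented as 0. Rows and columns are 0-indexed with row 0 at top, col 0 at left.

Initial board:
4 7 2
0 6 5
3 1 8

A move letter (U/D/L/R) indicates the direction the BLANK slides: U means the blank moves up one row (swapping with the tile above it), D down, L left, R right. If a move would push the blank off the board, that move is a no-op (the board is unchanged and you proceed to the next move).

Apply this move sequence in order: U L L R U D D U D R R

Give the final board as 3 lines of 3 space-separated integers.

Answer: 7 6 2
4 1 5
3 8 0

Derivation:
After move 1 (U):
0 7 2
4 6 5
3 1 8

After move 2 (L):
0 7 2
4 6 5
3 1 8

After move 3 (L):
0 7 2
4 6 5
3 1 8

After move 4 (R):
7 0 2
4 6 5
3 1 8

After move 5 (U):
7 0 2
4 6 5
3 1 8

After move 6 (D):
7 6 2
4 0 5
3 1 8

After move 7 (D):
7 6 2
4 1 5
3 0 8

After move 8 (U):
7 6 2
4 0 5
3 1 8

After move 9 (D):
7 6 2
4 1 5
3 0 8

After move 10 (R):
7 6 2
4 1 5
3 8 0

After move 11 (R):
7 6 2
4 1 5
3 8 0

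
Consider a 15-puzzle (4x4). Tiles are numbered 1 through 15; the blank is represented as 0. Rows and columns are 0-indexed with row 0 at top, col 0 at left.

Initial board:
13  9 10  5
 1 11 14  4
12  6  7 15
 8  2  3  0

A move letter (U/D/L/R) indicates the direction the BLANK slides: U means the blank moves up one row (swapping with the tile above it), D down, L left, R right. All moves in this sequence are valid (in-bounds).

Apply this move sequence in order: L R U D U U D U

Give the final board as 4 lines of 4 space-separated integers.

After move 1 (L):
13  9 10  5
 1 11 14  4
12  6  7 15
 8  2  0  3

After move 2 (R):
13  9 10  5
 1 11 14  4
12  6  7 15
 8  2  3  0

After move 3 (U):
13  9 10  5
 1 11 14  4
12  6  7  0
 8  2  3 15

After move 4 (D):
13  9 10  5
 1 11 14  4
12  6  7 15
 8  2  3  0

After move 5 (U):
13  9 10  5
 1 11 14  4
12  6  7  0
 8  2  3 15

After move 6 (U):
13  9 10  5
 1 11 14  0
12  6  7  4
 8  2  3 15

After move 7 (D):
13  9 10  5
 1 11 14  4
12  6  7  0
 8  2  3 15

After move 8 (U):
13  9 10  5
 1 11 14  0
12  6  7  4
 8  2  3 15

Answer: 13  9 10  5
 1 11 14  0
12  6  7  4
 8  2  3 15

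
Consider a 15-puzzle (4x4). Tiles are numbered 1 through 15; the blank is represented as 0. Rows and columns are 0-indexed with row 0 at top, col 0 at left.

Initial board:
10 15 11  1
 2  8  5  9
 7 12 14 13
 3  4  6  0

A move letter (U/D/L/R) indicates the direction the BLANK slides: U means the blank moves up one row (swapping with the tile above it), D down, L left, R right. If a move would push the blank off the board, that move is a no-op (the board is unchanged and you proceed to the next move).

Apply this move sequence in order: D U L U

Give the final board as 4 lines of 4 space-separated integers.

Answer: 10 15 11  1
 2  8  0  9
 7 12  5 14
 3  4  6 13

Derivation:
After move 1 (D):
10 15 11  1
 2  8  5  9
 7 12 14 13
 3  4  6  0

After move 2 (U):
10 15 11  1
 2  8  5  9
 7 12 14  0
 3  4  6 13

After move 3 (L):
10 15 11  1
 2  8  5  9
 7 12  0 14
 3  4  6 13

After move 4 (U):
10 15 11  1
 2  8  0  9
 7 12  5 14
 3  4  6 13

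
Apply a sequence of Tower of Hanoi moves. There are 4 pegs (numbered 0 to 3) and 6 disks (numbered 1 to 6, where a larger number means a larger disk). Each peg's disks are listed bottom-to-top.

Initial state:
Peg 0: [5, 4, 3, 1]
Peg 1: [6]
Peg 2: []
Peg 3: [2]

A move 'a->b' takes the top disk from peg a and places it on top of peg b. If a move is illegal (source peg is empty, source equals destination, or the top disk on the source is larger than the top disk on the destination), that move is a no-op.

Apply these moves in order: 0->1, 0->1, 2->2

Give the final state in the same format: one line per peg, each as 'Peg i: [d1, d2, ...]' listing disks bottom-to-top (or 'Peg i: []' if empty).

Answer: Peg 0: [5, 4, 3]
Peg 1: [6, 1]
Peg 2: []
Peg 3: [2]

Derivation:
After move 1 (0->1):
Peg 0: [5, 4, 3]
Peg 1: [6, 1]
Peg 2: []
Peg 3: [2]

After move 2 (0->1):
Peg 0: [5, 4, 3]
Peg 1: [6, 1]
Peg 2: []
Peg 3: [2]

After move 3 (2->2):
Peg 0: [5, 4, 3]
Peg 1: [6, 1]
Peg 2: []
Peg 3: [2]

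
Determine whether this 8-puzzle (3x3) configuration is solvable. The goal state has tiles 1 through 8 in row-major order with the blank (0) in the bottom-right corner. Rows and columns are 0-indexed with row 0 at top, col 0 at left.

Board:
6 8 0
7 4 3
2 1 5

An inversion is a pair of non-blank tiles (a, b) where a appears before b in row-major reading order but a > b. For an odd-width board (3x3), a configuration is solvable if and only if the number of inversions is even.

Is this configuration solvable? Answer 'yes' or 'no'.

Answer: yes

Derivation:
Inversions (pairs i<j in row-major order where tile[i] > tile[j] > 0): 22
22 is even, so the puzzle is solvable.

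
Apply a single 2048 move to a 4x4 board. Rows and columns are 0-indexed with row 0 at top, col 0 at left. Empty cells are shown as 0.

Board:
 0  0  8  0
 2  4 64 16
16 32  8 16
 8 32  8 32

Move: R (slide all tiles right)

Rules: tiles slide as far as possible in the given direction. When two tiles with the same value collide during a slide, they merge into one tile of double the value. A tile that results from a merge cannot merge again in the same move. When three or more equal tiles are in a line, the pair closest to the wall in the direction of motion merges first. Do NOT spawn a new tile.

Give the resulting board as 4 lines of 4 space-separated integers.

Slide right:
row 0: [0, 0, 8, 0] -> [0, 0, 0, 8]
row 1: [2, 4, 64, 16] -> [2, 4, 64, 16]
row 2: [16, 32, 8, 16] -> [16, 32, 8, 16]
row 3: [8, 32, 8, 32] -> [8, 32, 8, 32]

Answer:  0  0  0  8
 2  4 64 16
16 32  8 16
 8 32  8 32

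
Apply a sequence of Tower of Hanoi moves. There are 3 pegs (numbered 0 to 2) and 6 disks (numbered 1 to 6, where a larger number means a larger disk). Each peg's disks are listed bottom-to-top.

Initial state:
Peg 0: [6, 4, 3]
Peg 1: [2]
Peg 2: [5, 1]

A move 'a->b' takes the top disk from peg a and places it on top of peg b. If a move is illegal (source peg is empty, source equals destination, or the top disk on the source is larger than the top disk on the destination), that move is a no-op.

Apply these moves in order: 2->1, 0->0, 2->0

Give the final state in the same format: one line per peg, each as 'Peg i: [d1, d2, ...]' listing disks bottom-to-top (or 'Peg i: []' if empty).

Answer: Peg 0: [6, 4, 3]
Peg 1: [2, 1]
Peg 2: [5]

Derivation:
After move 1 (2->1):
Peg 0: [6, 4, 3]
Peg 1: [2, 1]
Peg 2: [5]

After move 2 (0->0):
Peg 0: [6, 4, 3]
Peg 1: [2, 1]
Peg 2: [5]

After move 3 (2->0):
Peg 0: [6, 4, 3]
Peg 1: [2, 1]
Peg 2: [5]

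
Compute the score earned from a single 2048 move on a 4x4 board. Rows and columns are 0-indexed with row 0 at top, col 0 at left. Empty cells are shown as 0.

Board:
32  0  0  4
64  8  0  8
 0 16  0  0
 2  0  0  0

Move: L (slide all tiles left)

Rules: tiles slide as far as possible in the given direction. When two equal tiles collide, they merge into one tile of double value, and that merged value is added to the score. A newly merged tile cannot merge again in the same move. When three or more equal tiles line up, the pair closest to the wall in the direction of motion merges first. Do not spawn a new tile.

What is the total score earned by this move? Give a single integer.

Slide left:
row 0: [32, 0, 0, 4] -> [32, 4, 0, 0]  score +0 (running 0)
row 1: [64, 8, 0, 8] -> [64, 16, 0, 0]  score +16 (running 16)
row 2: [0, 16, 0, 0] -> [16, 0, 0, 0]  score +0 (running 16)
row 3: [2, 0, 0, 0] -> [2, 0, 0, 0]  score +0 (running 16)
Board after move:
32  4  0  0
64 16  0  0
16  0  0  0
 2  0  0  0

Answer: 16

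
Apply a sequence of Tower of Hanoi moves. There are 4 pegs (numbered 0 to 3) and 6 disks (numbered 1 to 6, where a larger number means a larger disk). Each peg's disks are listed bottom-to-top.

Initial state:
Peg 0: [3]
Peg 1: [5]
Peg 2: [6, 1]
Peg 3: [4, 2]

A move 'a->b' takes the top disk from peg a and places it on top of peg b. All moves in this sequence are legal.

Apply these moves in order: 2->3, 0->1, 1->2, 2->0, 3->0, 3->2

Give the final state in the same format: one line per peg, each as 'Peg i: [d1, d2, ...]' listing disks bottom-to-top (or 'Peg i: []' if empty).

After move 1 (2->3):
Peg 0: [3]
Peg 1: [5]
Peg 2: [6]
Peg 3: [4, 2, 1]

After move 2 (0->1):
Peg 0: []
Peg 1: [5, 3]
Peg 2: [6]
Peg 3: [4, 2, 1]

After move 3 (1->2):
Peg 0: []
Peg 1: [5]
Peg 2: [6, 3]
Peg 3: [4, 2, 1]

After move 4 (2->0):
Peg 0: [3]
Peg 1: [5]
Peg 2: [6]
Peg 3: [4, 2, 1]

After move 5 (3->0):
Peg 0: [3, 1]
Peg 1: [5]
Peg 2: [6]
Peg 3: [4, 2]

After move 6 (3->2):
Peg 0: [3, 1]
Peg 1: [5]
Peg 2: [6, 2]
Peg 3: [4]

Answer: Peg 0: [3, 1]
Peg 1: [5]
Peg 2: [6, 2]
Peg 3: [4]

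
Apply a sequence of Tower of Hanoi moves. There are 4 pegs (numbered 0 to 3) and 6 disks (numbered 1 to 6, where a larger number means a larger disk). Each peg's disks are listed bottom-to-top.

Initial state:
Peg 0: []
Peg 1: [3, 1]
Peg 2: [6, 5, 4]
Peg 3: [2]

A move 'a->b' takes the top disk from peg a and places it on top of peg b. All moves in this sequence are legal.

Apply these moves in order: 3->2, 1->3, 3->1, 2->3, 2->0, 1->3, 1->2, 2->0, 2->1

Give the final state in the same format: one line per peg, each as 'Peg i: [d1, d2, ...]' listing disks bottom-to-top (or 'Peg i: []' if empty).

After move 1 (3->2):
Peg 0: []
Peg 1: [3, 1]
Peg 2: [6, 5, 4, 2]
Peg 3: []

After move 2 (1->3):
Peg 0: []
Peg 1: [3]
Peg 2: [6, 5, 4, 2]
Peg 3: [1]

After move 3 (3->1):
Peg 0: []
Peg 1: [3, 1]
Peg 2: [6, 5, 4, 2]
Peg 3: []

After move 4 (2->3):
Peg 0: []
Peg 1: [3, 1]
Peg 2: [6, 5, 4]
Peg 3: [2]

After move 5 (2->0):
Peg 0: [4]
Peg 1: [3, 1]
Peg 2: [6, 5]
Peg 3: [2]

After move 6 (1->3):
Peg 0: [4]
Peg 1: [3]
Peg 2: [6, 5]
Peg 3: [2, 1]

After move 7 (1->2):
Peg 0: [4]
Peg 1: []
Peg 2: [6, 5, 3]
Peg 3: [2, 1]

After move 8 (2->0):
Peg 0: [4, 3]
Peg 1: []
Peg 2: [6, 5]
Peg 3: [2, 1]

After move 9 (2->1):
Peg 0: [4, 3]
Peg 1: [5]
Peg 2: [6]
Peg 3: [2, 1]

Answer: Peg 0: [4, 3]
Peg 1: [5]
Peg 2: [6]
Peg 3: [2, 1]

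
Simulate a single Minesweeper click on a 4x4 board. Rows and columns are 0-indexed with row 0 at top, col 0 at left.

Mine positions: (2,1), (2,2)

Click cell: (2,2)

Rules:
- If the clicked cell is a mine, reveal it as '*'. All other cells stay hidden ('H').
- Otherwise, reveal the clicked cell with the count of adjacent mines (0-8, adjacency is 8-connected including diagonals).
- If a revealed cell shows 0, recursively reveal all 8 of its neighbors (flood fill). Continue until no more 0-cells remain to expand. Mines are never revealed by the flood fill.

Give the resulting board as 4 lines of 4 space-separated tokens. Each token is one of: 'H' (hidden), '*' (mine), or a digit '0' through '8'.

H H H H
H H H H
H H * H
H H H H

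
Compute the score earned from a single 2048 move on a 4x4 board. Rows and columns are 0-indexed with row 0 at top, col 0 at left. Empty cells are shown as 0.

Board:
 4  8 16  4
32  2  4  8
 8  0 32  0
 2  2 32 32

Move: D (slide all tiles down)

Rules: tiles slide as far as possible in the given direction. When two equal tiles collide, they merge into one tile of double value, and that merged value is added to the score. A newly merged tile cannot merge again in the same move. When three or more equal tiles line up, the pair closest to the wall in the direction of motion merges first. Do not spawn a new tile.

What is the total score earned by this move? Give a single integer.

Answer: 68

Derivation:
Slide down:
col 0: [4, 32, 8, 2] -> [4, 32, 8, 2]  score +0 (running 0)
col 1: [8, 2, 0, 2] -> [0, 0, 8, 4]  score +4 (running 4)
col 2: [16, 4, 32, 32] -> [0, 16, 4, 64]  score +64 (running 68)
col 3: [4, 8, 0, 32] -> [0, 4, 8, 32]  score +0 (running 68)
Board after move:
 4  0  0  0
32  0 16  4
 8  8  4  8
 2  4 64 32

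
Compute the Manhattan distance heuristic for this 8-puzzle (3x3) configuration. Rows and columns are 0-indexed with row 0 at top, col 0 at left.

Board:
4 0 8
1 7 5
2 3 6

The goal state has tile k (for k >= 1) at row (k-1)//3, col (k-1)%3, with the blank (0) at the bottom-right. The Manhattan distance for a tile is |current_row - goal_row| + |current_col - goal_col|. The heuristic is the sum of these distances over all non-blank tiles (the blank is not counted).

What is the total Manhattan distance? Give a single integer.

Tile 4: at (0,0), goal (1,0), distance |0-1|+|0-0| = 1
Tile 8: at (0,2), goal (2,1), distance |0-2|+|2-1| = 3
Tile 1: at (1,0), goal (0,0), distance |1-0|+|0-0| = 1
Tile 7: at (1,1), goal (2,0), distance |1-2|+|1-0| = 2
Tile 5: at (1,2), goal (1,1), distance |1-1|+|2-1| = 1
Tile 2: at (2,0), goal (0,1), distance |2-0|+|0-1| = 3
Tile 3: at (2,1), goal (0,2), distance |2-0|+|1-2| = 3
Tile 6: at (2,2), goal (1,2), distance |2-1|+|2-2| = 1
Sum: 1 + 3 + 1 + 2 + 1 + 3 + 3 + 1 = 15

Answer: 15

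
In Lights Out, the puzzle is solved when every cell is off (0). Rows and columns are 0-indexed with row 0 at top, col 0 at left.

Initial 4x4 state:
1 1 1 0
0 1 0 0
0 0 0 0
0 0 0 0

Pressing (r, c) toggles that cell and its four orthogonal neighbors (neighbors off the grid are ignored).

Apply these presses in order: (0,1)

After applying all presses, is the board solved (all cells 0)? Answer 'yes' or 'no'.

After press 1 at (0,1):
0 0 0 0
0 0 0 0
0 0 0 0
0 0 0 0

Lights still on: 0

Answer: yes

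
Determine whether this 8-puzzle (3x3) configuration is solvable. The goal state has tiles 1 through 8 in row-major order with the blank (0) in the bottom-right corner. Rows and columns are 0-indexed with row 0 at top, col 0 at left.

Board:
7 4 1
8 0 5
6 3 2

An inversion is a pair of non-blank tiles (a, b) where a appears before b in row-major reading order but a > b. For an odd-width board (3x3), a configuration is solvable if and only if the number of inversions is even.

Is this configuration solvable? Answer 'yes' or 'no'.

Inversions (pairs i<j in row-major order where tile[i] > tile[j] > 0): 18
18 is even, so the puzzle is solvable.

Answer: yes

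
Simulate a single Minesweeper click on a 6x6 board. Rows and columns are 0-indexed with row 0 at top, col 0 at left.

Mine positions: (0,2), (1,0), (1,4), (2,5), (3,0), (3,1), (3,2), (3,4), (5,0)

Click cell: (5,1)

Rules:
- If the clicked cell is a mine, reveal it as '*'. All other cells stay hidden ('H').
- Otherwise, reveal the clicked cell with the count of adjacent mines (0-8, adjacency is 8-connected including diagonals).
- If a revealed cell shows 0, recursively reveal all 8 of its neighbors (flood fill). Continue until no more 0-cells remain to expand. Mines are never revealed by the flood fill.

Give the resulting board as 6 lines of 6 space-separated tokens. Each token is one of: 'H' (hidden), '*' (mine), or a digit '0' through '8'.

H H H H H H
H H H H H H
H H H H H H
H H H H H H
H H H H H H
H 1 H H H H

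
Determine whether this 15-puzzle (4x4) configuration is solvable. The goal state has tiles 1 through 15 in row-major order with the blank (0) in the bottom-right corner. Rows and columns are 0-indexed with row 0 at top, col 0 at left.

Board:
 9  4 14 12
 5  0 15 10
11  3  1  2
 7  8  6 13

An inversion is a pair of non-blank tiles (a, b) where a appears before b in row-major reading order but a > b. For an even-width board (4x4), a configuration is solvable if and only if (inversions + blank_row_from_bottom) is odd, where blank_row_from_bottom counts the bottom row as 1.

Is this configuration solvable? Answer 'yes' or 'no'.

Inversions: 59
Blank is in row 1 (0-indexed from top), which is row 3 counting from the bottom (bottom = 1).
59 + 3 = 62, which is even, so the puzzle is not solvable.

Answer: no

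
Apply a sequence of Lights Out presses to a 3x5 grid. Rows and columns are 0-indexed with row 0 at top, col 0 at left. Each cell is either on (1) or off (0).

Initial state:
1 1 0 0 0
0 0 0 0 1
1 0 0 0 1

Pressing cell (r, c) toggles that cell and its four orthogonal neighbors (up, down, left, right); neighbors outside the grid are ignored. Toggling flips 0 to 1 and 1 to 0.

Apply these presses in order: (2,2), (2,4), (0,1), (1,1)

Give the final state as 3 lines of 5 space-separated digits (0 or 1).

Answer: 0 1 1 0 0
1 0 0 0 0
1 0 1 0 0

Derivation:
After press 1 at (2,2):
1 1 0 0 0
0 0 1 0 1
1 1 1 1 1

After press 2 at (2,4):
1 1 0 0 0
0 0 1 0 0
1 1 1 0 0

After press 3 at (0,1):
0 0 1 0 0
0 1 1 0 0
1 1 1 0 0

After press 4 at (1,1):
0 1 1 0 0
1 0 0 0 0
1 0 1 0 0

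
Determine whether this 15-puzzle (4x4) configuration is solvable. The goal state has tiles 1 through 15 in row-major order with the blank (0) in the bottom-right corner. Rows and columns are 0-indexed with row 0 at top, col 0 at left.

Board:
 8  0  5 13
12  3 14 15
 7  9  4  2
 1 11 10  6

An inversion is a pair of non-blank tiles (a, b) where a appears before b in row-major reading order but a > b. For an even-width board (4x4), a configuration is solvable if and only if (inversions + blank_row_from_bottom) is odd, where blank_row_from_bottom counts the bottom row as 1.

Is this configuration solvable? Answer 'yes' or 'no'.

Inversions: 62
Blank is in row 0 (0-indexed from top), which is row 4 counting from the bottom (bottom = 1).
62 + 4 = 66, which is even, so the puzzle is not solvable.

Answer: no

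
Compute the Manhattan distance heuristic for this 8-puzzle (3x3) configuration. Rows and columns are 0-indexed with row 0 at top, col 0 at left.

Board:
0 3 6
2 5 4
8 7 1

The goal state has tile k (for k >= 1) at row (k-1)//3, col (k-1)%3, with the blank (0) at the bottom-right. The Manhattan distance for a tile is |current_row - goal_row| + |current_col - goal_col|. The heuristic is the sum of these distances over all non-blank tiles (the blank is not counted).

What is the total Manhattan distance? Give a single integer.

Answer: 12

Derivation:
Tile 3: (0,1)->(0,2) = 1
Tile 6: (0,2)->(1,2) = 1
Tile 2: (1,0)->(0,1) = 2
Tile 5: (1,1)->(1,1) = 0
Tile 4: (1,2)->(1,0) = 2
Tile 8: (2,0)->(2,1) = 1
Tile 7: (2,1)->(2,0) = 1
Tile 1: (2,2)->(0,0) = 4
Sum: 1 + 1 + 2 + 0 + 2 + 1 + 1 + 4 = 12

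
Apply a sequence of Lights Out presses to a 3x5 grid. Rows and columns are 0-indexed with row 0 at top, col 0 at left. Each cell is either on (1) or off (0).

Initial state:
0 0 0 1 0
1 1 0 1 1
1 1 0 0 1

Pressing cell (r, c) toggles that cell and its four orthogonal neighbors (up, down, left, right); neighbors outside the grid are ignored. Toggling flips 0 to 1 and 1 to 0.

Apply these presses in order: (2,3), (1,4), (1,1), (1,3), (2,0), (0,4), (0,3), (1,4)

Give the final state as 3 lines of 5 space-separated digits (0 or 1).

Answer: 0 1 1 0 0
1 0 0 0 1
0 1 1 0 0

Derivation:
After press 1 at (2,3):
0 0 0 1 0
1 1 0 0 1
1 1 1 1 0

After press 2 at (1,4):
0 0 0 1 1
1 1 0 1 0
1 1 1 1 1

After press 3 at (1,1):
0 1 0 1 1
0 0 1 1 0
1 0 1 1 1

After press 4 at (1,3):
0 1 0 0 1
0 0 0 0 1
1 0 1 0 1

After press 5 at (2,0):
0 1 0 0 1
1 0 0 0 1
0 1 1 0 1

After press 6 at (0,4):
0 1 0 1 0
1 0 0 0 0
0 1 1 0 1

After press 7 at (0,3):
0 1 1 0 1
1 0 0 1 0
0 1 1 0 1

After press 8 at (1,4):
0 1 1 0 0
1 0 0 0 1
0 1 1 0 0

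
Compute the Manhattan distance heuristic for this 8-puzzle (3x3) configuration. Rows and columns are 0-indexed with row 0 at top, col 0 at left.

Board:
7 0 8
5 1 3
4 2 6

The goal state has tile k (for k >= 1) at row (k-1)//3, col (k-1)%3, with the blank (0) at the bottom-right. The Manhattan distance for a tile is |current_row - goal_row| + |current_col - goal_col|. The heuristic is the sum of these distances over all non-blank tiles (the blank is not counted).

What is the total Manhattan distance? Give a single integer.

Answer: 13

Derivation:
Tile 7: at (0,0), goal (2,0), distance |0-2|+|0-0| = 2
Tile 8: at (0,2), goal (2,1), distance |0-2|+|2-1| = 3
Tile 5: at (1,0), goal (1,1), distance |1-1|+|0-1| = 1
Tile 1: at (1,1), goal (0,0), distance |1-0|+|1-0| = 2
Tile 3: at (1,2), goal (0,2), distance |1-0|+|2-2| = 1
Tile 4: at (2,0), goal (1,0), distance |2-1|+|0-0| = 1
Tile 2: at (2,1), goal (0,1), distance |2-0|+|1-1| = 2
Tile 6: at (2,2), goal (1,2), distance |2-1|+|2-2| = 1
Sum: 2 + 3 + 1 + 2 + 1 + 1 + 2 + 1 = 13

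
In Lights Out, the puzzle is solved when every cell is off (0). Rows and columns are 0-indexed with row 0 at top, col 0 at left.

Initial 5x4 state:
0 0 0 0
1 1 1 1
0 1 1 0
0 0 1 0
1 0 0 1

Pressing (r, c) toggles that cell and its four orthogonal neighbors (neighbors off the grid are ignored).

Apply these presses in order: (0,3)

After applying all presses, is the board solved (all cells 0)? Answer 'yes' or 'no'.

After press 1 at (0,3):
0 0 1 1
1 1 1 0
0 1 1 0
0 0 1 0
1 0 0 1

Lights still on: 10

Answer: no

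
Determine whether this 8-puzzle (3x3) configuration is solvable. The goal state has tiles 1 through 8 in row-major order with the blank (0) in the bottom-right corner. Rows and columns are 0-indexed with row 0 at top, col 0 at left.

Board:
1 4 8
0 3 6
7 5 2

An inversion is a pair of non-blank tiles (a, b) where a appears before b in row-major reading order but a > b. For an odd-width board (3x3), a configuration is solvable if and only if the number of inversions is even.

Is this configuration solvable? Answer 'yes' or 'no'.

Inversions (pairs i<j in row-major order where tile[i] > tile[j] > 0): 13
13 is odd, so the puzzle is not solvable.

Answer: no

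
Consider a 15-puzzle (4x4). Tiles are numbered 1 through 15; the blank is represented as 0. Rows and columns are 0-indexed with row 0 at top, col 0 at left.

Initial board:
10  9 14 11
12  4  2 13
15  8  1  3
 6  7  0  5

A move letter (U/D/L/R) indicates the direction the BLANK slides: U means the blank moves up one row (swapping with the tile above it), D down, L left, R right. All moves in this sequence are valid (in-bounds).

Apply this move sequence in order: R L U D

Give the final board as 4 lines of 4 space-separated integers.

Answer: 10  9 14 11
12  4  2 13
15  8  1  3
 6  7  0  5

Derivation:
After move 1 (R):
10  9 14 11
12  4  2 13
15  8  1  3
 6  7  5  0

After move 2 (L):
10  9 14 11
12  4  2 13
15  8  1  3
 6  7  0  5

After move 3 (U):
10  9 14 11
12  4  2 13
15  8  0  3
 6  7  1  5

After move 4 (D):
10  9 14 11
12  4  2 13
15  8  1  3
 6  7  0  5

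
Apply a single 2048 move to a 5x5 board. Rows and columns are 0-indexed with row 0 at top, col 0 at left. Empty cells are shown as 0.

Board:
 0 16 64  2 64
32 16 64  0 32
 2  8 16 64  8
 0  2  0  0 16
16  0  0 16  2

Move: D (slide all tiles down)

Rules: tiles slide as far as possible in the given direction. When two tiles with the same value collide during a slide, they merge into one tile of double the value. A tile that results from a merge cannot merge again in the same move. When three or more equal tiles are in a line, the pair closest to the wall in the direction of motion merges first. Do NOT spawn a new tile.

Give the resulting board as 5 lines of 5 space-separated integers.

Slide down:
col 0: [0, 32, 2, 0, 16] -> [0, 0, 32, 2, 16]
col 1: [16, 16, 8, 2, 0] -> [0, 0, 32, 8, 2]
col 2: [64, 64, 16, 0, 0] -> [0, 0, 0, 128, 16]
col 3: [2, 0, 64, 0, 16] -> [0, 0, 2, 64, 16]
col 4: [64, 32, 8, 16, 2] -> [64, 32, 8, 16, 2]

Answer:   0   0   0   0  64
  0   0   0   0  32
 32  32   0   2   8
  2   8 128  64  16
 16   2  16  16   2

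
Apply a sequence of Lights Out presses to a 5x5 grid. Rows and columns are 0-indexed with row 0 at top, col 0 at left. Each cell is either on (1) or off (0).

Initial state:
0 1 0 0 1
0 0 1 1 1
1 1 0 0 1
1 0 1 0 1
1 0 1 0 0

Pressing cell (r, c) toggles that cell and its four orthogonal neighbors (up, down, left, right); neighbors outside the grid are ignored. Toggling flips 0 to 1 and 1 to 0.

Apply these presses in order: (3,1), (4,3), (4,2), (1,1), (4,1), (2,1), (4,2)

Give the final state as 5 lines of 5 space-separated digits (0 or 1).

Answer: 0 0 0 0 1
1 0 0 1 1
0 0 1 0 1
0 1 0 1 1
0 0 1 1 1

Derivation:
After press 1 at (3,1):
0 1 0 0 1
0 0 1 1 1
1 0 0 0 1
0 1 0 0 1
1 1 1 0 0

After press 2 at (4,3):
0 1 0 0 1
0 0 1 1 1
1 0 0 0 1
0 1 0 1 1
1 1 0 1 1

After press 3 at (4,2):
0 1 0 0 1
0 0 1 1 1
1 0 0 0 1
0 1 1 1 1
1 0 1 0 1

After press 4 at (1,1):
0 0 0 0 1
1 1 0 1 1
1 1 0 0 1
0 1 1 1 1
1 0 1 0 1

After press 5 at (4,1):
0 0 0 0 1
1 1 0 1 1
1 1 0 0 1
0 0 1 1 1
0 1 0 0 1

After press 6 at (2,1):
0 0 0 0 1
1 0 0 1 1
0 0 1 0 1
0 1 1 1 1
0 1 0 0 1

After press 7 at (4,2):
0 0 0 0 1
1 0 0 1 1
0 0 1 0 1
0 1 0 1 1
0 0 1 1 1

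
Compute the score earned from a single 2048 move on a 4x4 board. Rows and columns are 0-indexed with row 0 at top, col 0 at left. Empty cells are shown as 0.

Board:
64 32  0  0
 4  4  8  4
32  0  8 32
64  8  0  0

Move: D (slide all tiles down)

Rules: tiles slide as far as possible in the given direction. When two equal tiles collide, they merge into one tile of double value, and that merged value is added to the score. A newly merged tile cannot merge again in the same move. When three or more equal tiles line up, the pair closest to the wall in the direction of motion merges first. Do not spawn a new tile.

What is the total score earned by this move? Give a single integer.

Answer: 16

Derivation:
Slide down:
col 0: [64, 4, 32, 64] -> [64, 4, 32, 64]  score +0 (running 0)
col 1: [32, 4, 0, 8] -> [0, 32, 4, 8]  score +0 (running 0)
col 2: [0, 8, 8, 0] -> [0, 0, 0, 16]  score +16 (running 16)
col 3: [0, 4, 32, 0] -> [0, 0, 4, 32]  score +0 (running 16)
Board after move:
64  0  0  0
 4 32  0  0
32  4  0  4
64  8 16 32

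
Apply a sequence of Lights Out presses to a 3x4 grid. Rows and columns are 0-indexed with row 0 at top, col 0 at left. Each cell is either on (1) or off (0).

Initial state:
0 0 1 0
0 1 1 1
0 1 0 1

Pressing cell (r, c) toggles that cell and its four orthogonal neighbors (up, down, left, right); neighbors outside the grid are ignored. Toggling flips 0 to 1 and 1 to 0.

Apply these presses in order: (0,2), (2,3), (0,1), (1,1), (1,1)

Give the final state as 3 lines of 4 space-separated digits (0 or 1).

Answer: 1 0 1 1
0 0 0 0
0 1 1 0

Derivation:
After press 1 at (0,2):
0 1 0 1
0 1 0 1
0 1 0 1

After press 2 at (2,3):
0 1 0 1
0 1 0 0
0 1 1 0

After press 3 at (0,1):
1 0 1 1
0 0 0 0
0 1 1 0

After press 4 at (1,1):
1 1 1 1
1 1 1 0
0 0 1 0

After press 5 at (1,1):
1 0 1 1
0 0 0 0
0 1 1 0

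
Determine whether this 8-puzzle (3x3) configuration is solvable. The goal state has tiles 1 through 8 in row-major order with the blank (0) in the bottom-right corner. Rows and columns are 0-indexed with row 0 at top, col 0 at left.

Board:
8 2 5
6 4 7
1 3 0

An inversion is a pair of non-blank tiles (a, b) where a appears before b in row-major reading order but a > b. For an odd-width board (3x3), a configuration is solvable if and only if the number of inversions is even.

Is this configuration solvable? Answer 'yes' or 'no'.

Answer: yes

Derivation:
Inversions (pairs i<j in row-major order where tile[i] > tile[j] > 0): 18
18 is even, so the puzzle is solvable.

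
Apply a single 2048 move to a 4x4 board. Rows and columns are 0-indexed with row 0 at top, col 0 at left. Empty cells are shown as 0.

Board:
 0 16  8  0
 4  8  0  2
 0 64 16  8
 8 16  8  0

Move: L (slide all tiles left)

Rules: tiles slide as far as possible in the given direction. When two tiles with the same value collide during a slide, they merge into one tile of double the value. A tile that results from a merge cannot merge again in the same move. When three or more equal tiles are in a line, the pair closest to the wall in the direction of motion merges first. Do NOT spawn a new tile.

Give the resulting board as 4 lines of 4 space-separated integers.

Slide left:
row 0: [0, 16, 8, 0] -> [16, 8, 0, 0]
row 1: [4, 8, 0, 2] -> [4, 8, 2, 0]
row 2: [0, 64, 16, 8] -> [64, 16, 8, 0]
row 3: [8, 16, 8, 0] -> [8, 16, 8, 0]

Answer: 16  8  0  0
 4  8  2  0
64 16  8  0
 8 16  8  0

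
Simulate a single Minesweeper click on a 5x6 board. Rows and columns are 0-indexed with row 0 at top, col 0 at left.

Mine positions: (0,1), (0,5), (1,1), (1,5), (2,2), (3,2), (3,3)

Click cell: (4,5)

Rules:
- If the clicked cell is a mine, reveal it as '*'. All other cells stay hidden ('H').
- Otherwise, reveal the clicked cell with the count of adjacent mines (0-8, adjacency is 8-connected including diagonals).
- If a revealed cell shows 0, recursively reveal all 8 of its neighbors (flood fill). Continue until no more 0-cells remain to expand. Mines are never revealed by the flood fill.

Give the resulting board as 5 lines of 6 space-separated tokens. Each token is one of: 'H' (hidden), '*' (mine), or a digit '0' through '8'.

H H H H H H
H H H H H H
H H H H 2 1
H H H H 1 0
H H H H 1 0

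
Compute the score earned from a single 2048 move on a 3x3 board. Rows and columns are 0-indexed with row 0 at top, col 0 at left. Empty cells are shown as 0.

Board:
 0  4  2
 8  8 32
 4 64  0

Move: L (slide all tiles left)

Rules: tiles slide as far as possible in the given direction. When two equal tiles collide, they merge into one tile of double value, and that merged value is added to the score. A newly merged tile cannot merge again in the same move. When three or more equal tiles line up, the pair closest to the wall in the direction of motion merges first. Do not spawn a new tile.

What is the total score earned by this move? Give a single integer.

Answer: 16

Derivation:
Slide left:
row 0: [0, 4, 2] -> [4, 2, 0]  score +0 (running 0)
row 1: [8, 8, 32] -> [16, 32, 0]  score +16 (running 16)
row 2: [4, 64, 0] -> [4, 64, 0]  score +0 (running 16)
Board after move:
 4  2  0
16 32  0
 4 64  0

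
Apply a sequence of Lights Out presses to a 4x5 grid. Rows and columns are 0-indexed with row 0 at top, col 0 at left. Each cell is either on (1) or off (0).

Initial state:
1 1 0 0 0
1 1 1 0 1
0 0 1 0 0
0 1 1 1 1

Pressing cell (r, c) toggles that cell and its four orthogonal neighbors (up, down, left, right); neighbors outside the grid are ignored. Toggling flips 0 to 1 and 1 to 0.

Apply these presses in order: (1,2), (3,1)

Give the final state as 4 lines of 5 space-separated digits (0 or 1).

Answer: 1 1 1 0 0
1 0 0 1 1
0 1 0 0 0
1 0 0 1 1

Derivation:
After press 1 at (1,2):
1 1 1 0 0
1 0 0 1 1
0 0 0 0 0
0 1 1 1 1

After press 2 at (3,1):
1 1 1 0 0
1 0 0 1 1
0 1 0 0 0
1 0 0 1 1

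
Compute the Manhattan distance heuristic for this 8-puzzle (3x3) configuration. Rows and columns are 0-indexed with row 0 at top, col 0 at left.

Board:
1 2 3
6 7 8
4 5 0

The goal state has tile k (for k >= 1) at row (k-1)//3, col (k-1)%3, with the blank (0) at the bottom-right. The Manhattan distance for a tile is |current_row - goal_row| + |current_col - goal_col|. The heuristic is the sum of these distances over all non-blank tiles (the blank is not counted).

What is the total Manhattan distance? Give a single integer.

Answer: 8

Derivation:
Tile 1: at (0,0), goal (0,0), distance |0-0|+|0-0| = 0
Tile 2: at (0,1), goal (0,1), distance |0-0|+|1-1| = 0
Tile 3: at (0,2), goal (0,2), distance |0-0|+|2-2| = 0
Tile 6: at (1,0), goal (1,2), distance |1-1|+|0-2| = 2
Tile 7: at (1,1), goal (2,0), distance |1-2|+|1-0| = 2
Tile 8: at (1,2), goal (2,1), distance |1-2|+|2-1| = 2
Tile 4: at (2,0), goal (1,0), distance |2-1|+|0-0| = 1
Tile 5: at (2,1), goal (1,1), distance |2-1|+|1-1| = 1
Sum: 0 + 0 + 0 + 2 + 2 + 2 + 1 + 1 = 8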